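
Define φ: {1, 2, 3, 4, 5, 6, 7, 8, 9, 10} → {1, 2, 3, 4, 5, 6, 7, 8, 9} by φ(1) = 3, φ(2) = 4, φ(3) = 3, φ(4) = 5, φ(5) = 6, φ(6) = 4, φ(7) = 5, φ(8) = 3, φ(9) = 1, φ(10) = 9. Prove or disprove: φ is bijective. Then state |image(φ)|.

6

φ(1) = 3 = φ(3) with 1 ≠ 3, so φ is not injective, hence not bijective.
The image of φ is {1, 3, 4, 5, 6, 9}, which has 6 elements.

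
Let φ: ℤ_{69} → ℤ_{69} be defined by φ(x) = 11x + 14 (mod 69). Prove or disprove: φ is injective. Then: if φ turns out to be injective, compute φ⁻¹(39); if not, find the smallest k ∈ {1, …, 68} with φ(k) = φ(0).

65

If φ(s) = φ(t), then 11s ≡ 11t (mod 69). Because gcd(11, 69) = 1, we may cancel 11 to get s ≡ t (mod 69).
Hence φ is injective.
We now compute 11⁻¹ mod 69 explicitly. Euclid's algorithm: 69 = 6·11 + 3, 11 = 3·3 + 2, 3 = 1·2 + 1; back-substituting gives 1 = 44·11 − 7·69, so 11⁻¹ ≡ 44 (mod 69).
Since φ is injective, we find φ⁻¹(39): we need 11x ≡ 39 − 14 ≡ 25 (mod 69). Using 11⁻¹ = 44: x ≡ 44·25 = 1100 = 15·69 + 65, so x = 65.
Check: φ(65) = 11·65 + 14 = 729 = 10·69 + 39 ≡ 39 (mod 69).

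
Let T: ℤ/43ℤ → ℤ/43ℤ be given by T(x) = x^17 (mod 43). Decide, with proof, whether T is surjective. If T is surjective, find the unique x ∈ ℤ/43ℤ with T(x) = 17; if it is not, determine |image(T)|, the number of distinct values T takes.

Since 43 is prime, the nonzero elements of ℤ/43ℤ form a cyclic group of order 42.
As gcd(17, 42) = 1, raising to the 17th power is a bijection on this group: if s^17 ≡ t^17 then (st^{−1})^17 = 1, and the only element of order dividing gcd(17, 42) = 1 is 1, so s = t.
With T(0) = 0 this makes T injective on all of ℤ/43ℤ, hence bijective (finite equal-size domain and codomain). In particular T is surjective.
Since T is surjective, we find the preimage of 17. The inverse of x ↦ x^17 on (ℤ/43ℤ)^× is x ↦ x^5, because 17·5 = 85 = 2·42 + 1 ≡ 1 (mod 42) and x^{42} = 1 for x ≠ 0 (Fermat). So T⁻¹(17) = 17^5 mod 43.
Repeated squaring mod 43: 17^1 ≡ 17, 17^2 ≡ 17² = 289 ≡ 31, 17^4 ≡ 31² = 961 ≡ 15. Since 5 = 4 + 1, 17^5 ≡ 15·17: 15·17 = 255 ≡ 40. So 17^5 ≡ 40 (mod 43).
Hence T⁻¹(17) = 40.

40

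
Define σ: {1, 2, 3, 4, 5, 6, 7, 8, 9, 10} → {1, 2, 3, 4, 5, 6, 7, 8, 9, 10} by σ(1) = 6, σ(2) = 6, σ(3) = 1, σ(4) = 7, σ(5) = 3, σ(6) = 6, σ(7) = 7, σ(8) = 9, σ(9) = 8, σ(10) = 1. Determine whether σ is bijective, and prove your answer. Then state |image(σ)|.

σ(1) = 6 = σ(2) with 1 ≠ 2, so σ is not injective, hence not bijective.
The image of σ is {1, 3, 6, 7, 8, 9}, which has 6 elements.

6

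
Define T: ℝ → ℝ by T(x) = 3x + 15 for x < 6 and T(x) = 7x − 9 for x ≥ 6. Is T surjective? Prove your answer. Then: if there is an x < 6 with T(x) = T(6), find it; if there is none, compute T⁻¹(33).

6

Both pieces are strictly increasing (slopes 3 and 7), so each is injective on its own interval.
The left piece maps (−∞, 6) onto (−∞, 33); the right piece maps [6, ∞) onto [33, ∞).
These images together cover ℝ, so T is surjective.
Because the two images are disjoint, no x < 6 has T(x) = T(6), so we compute T⁻¹(33): 33 lies in [33, ∞), so solve 7x − 9 = 33: x = (33 + 9)/7 = 6.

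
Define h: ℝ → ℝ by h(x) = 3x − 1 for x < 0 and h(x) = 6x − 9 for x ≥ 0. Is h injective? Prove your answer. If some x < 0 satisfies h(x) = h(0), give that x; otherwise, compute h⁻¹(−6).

-8/3

Both pieces are strictly increasing (slopes 3 and 6), so each is injective on its own interval.
The left piece maps (−∞, 0) onto (−∞, −1); the right piece maps [0, ∞) onto [−9, ∞).
These images overlap. In particular h(0) = −9 (right piece), and solving 3x − 1 = −9 on the left piece gives x = −8/3 < 0.
So h(−8/3) = h(0) with −8/3 ≠ 0, and h is not injective. This x = −8/3 is the requested value below 0.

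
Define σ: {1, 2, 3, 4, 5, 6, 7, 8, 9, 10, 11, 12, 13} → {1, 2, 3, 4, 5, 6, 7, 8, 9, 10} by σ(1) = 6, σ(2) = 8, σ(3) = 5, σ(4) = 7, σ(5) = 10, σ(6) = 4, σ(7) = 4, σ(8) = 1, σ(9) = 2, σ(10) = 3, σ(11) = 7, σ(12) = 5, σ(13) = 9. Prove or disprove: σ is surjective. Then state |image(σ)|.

10

Every element of the codomain has a preimage: 1 = σ(8), 2 = σ(9), 3 = σ(10), 4 = σ(6), 5 = σ(3), 6 = σ(1), 7 = σ(4), 8 = σ(2), 9 = σ(13), 10 = σ(5).
Therefore σ is surjective.
The image of σ is {1, 2, 3, 4, 5, 6, 7, 8, 9, 10}, which has 10 elements.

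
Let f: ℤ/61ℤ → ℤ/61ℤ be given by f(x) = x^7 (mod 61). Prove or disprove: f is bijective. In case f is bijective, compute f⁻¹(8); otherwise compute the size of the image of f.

Since 61 is prime, the nonzero elements of ℤ/61ℤ form a cyclic group of order 60.
As gcd(7, 60) = 1, raising to the 7th power is a bijection on this group: if a^7 ≡ b^7 then (ab^{−1})^7 = 1, and the only element of order dividing gcd(7, 60) = 1 is 1, so a = b.
With f(0) = 0 this makes f injective on all of ℤ/61ℤ, hence bijective (finite equal-size domain and codomain). In particular f is bijective.
Since f is bijective, we find the preimage of 8. The inverse of x ↦ x^7 on (ℤ/61ℤ)^× is x ↦ x^43, because 7·43 = 301 = 5·60 + 1 ≡ 1 (mod 60) and x^{60} = 1 for x ≠ 0 (Fermat). So f⁻¹(8) = 8^43 mod 61.
Repeated squaring mod 61: 8^1 ≡ 8, 8^2 ≡ 8² = 64 ≡ 3, 8^4 ≡ 3² = 9, 8^8 ≡ 9² = 81 ≡ 20, 8^16 ≡ 20² = 400 ≡ 34, 8^32 ≡ 34² = 1156 ≡ 58. Since 43 = 32 + 8 + 2 + 1, 8^43 ≡ 58·20·3·8: 58·20 = 1160 ≡ 1, then 1·3 = 3, then 3·8 = 24. So 8^43 ≡ 24 (mod 61).
Hence f⁻¹(8) = 24.

24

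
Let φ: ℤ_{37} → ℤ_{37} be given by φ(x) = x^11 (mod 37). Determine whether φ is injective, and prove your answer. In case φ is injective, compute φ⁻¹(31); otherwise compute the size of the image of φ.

6

Since 37 is prime, the nonzero elements of ℤ_{37} form a cyclic group of order 36.
As gcd(11, 36) = 1, raising to the 11th power is a bijection on this group: if u^11 ≡ v^11 then (uv^{−1})^11 = 1, and the only element of order dividing gcd(11, 36) = 1 is 1, so u = v.
With φ(0) = 0 this makes φ injective on all of ℤ_{37}, hence bijective (finite equal-size domain and codomain). In particular φ is injective.
Since φ is injective, we find the preimage of 31. The inverse of x ↦ x^11 on (ℤ_{37})^× is x ↦ x^23, because 11·23 = 253 = 7·36 + 1 ≡ 1 (mod 36) and x^{36} = 1 for x ≠ 0 (Fermat). So φ⁻¹(31) = 31^23 mod 37.
Repeated squaring mod 37: 31^1 ≡ 31, 31^2 ≡ 31² = 961 ≡ 36, 31^4 ≡ 36² = 1296 ≡ 1, 31^8 ≡ 1² = 1, 31^16 ≡ 1² = 1. Since 23 = 16 + 4 + 2 + 1, 31^23 ≡ 1·1·36·31: 1·1 = 1, then 1·36 = 36, then 36·31 = 1116 ≡ 6. So 31^23 ≡ 6 (mod 37).
Hence φ⁻¹(31) = 6.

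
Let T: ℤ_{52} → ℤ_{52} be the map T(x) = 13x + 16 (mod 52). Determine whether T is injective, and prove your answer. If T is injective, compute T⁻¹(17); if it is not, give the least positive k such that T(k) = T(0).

4

Recall: injectivity means: for all x_1, x_2 in the domain, T(x_1) = T(x_2) implies x_1 = x_2.
We have gcd(13, 52) = 13 > 1. Taking x_1 = 0 and x_2 = 4: T(0) = 16 and T(4) = 13·4 + 16 = 68 ≡ 16 (mod 52).
So T(0) = T(4) while 0 ≠ 4, therefore T is not injective.
Since T is not injective, we find the least positive k with T(k) = T(0): this means 13k ≡ 0 (mod 52), i.e. 52 ∣ 13k. Since gcd(13, 52) = 13, dividing through by 13 this holds exactly when 4 ∣ k.
The smallest positive such k is 4.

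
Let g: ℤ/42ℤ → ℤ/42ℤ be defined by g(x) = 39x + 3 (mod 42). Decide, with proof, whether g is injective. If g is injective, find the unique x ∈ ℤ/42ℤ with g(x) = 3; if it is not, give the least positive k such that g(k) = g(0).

Recall: injectivity means: for all x_1, x_2 in the domain, g(x_1) = g(x_2) implies x_1 = x_2.
We have gcd(39, 42) = 3 > 1. Taking x_1 = 0 and x_2 = 14: g(0) = 3 and g(14) = 39·14 + 3 = 549 ≡ 3 (mod 42).
So g(0) = g(14) while 0 ≠ 14, so g is not injective.
Since g is not injective, we find the least positive k with g(k) = g(0): this means 39k ≡ 0 (mod 42), i.e. 42 ∣ 39k. Since gcd(39, 42) = 3, dividing through by 3 this holds exactly when 14 ∣ 13k, and as gcd(13, 14) = 1, exactly when 14 ∣ k.
The smallest positive such k is 14.

14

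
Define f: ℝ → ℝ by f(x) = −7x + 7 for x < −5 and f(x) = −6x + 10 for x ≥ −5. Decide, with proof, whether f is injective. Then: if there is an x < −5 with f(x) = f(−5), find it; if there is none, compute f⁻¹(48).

Both pieces are strictly decreasing (slopes −7 and −6), so each is injective on its own interval.
The left piece maps (−∞, −5) onto (42, ∞); the right piece maps [−5, ∞) onto (−∞, 40].
These images are disjoint, so no value is attained by both pieces. Therefore f is injective.
Because the two images are disjoint, no x < −5 has f(x) = f(−5), so we compute f⁻¹(48): 48 lies in (42, ∞), so solve −7x + 7 = 48: x = (48 − 7)/(−7) = −41/7.

-41/7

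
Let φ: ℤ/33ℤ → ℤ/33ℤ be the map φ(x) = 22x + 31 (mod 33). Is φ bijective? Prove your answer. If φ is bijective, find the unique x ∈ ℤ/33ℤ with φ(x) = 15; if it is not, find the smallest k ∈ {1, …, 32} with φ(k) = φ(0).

3

We have gcd(22, 33) = 11 > 1. Taking u = 0 and v = 3: φ(0) = 31 and φ(3) = 22·3 + 31 = 97 ≡ 31 (mod 33).
So φ(0) = φ(3) while 0 ≠ 3, therefore φ is not injective, hence not bijective.
Since φ is not bijective, we find the least positive k with φ(k) = φ(0): this means 22k ≡ 0 (mod 33), i.e. 33 ∣ 22k. Since gcd(22, 33) = 11, dividing through by 11 this holds exactly when 3 ∣ 2k, and as gcd(2, 3) = 1, exactly when 3 ∣ k.
The smallest positive such k is 3.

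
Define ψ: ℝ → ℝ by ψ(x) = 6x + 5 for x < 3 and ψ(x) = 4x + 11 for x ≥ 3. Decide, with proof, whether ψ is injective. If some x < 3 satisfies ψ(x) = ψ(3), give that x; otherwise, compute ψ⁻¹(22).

Both pieces are strictly increasing (slopes 6 and 4), so each is injective on its own interval.
The left piece maps (−∞, 3) onto (−∞, 23); the right piece maps [3, ∞) onto [23, ∞).
These images are disjoint, so no value is attained by both pieces. Hence ψ is injective.
Because the two images are disjoint, no x < 3 has ψ(x) = ψ(3), so we compute ψ⁻¹(22): 22 lies in (−∞, 23), so solve 6x + 5 = 22: x = (22 − 5)/6 = 17/6.

17/6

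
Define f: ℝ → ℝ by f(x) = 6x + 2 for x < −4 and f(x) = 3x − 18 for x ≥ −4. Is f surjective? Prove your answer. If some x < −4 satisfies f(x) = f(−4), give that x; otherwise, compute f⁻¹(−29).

-16/3

Both pieces are strictly increasing (slopes 6 and 3), so each is injective on its own interval.
The left piece maps (−∞, −4) onto (−∞, −22); the right piece maps [−4, ∞) onto [−30, ∞).
The union (−∞, −22) ∪ [−30, ∞) covers ℝ, so f is surjective.
For the follow-up: the images overlap, so an x < −4 with f(x) = f(−4) exists. f(−4) = −30; solving 6x + 2 = −30 for x < −4 gives x = (−30 − 2)/6 = −16/3.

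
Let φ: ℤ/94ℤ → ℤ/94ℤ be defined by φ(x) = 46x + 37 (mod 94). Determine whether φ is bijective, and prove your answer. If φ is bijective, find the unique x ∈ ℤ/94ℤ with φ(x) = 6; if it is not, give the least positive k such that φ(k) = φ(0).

We have gcd(46, 94) = 2 > 1. Taking s = 0 and t = 47: φ(0) = 37 and φ(47) = 46·47 + 37 = 2199 ≡ 37 (mod 94).
So φ(0) = φ(47) while 0 ≠ 47, hence φ is not injective, hence not bijective.
Since φ is not bijective, we find the least positive k with φ(k) = φ(0): this means 46k ≡ 0 (mod 94), i.e. 94 ∣ 46k. Since gcd(46, 94) = 2, dividing through by 2 this holds exactly when 47 ∣ 23k, and as gcd(23, 47) = 1, exactly when 47 ∣ k.
The smallest positive such k is 47.

47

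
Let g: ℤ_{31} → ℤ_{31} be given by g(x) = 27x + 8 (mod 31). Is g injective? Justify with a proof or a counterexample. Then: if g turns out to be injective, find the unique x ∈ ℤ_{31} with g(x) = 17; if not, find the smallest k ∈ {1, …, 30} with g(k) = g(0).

21

If g(x_1) = g(x_2), then 27x_1 ≡ 27x_2 (mod 31). Because gcd(27, 31) = 1, we may cancel 27 to get x_1 ≡ x_2 (mod 31).
So g is injective.
We now compute 27⁻¹ mod 31 explicitly. Euclid's algorithm: 31 = 1·27 + 4, 27 = 6·4 + 3, 4 = 1·3 + 1; back-substituting gives 1 = 23·27 − 20·31, so 27⁻¹ ≡ 23 (mod 31).
Since g is injective, we find g⁻¹(17): we need 27x ≡ 17 − 8 ≡ 9 (mod 31). Using 27⁻¹ = 23: x ≡ 23·9 = 207 = 6·31 + 21, so x = 21.
Check: g(21) = 27·21 + 8 = 575 = 18·31 + 17 ≡ 17 (mod 31).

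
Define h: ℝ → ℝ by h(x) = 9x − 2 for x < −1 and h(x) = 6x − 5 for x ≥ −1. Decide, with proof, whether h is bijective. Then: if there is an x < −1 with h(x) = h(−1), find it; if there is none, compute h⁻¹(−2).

1/2

Both pieces are strictly increasing (slopes 9 and 6), so each is injective on its own interval.
The left piece maps (−∞, −1) onto (−∞, −11); the right piece maps [−1, ∞) onto [−11, ∞).
Since −11 = −11, the images partition ℝ: h is injective and surjective, hence bijective.
Because the two images are disjoint, no x < −1 has h(x) = h(−1), so we compute h⁻¹(−2): −2 lies in [−11, ∞), so solve 6x − 5 = −2: x = (−2 + 5)/6 = 1/2.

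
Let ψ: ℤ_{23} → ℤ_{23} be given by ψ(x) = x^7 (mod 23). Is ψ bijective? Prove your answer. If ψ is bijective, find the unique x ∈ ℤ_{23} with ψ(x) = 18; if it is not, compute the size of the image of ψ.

16

Since 23 is prime, the nonzero elements of ℤ_{23} form a cyclic group of order 22.
As gcd(7, 22) = 1, raising to the 7th power is a bijection on this group: if s^7 ≡ t^7 then (st^{−1})^7 = 1, and the only element of order dividing gcd(7, 22) = 1 is 1, so s = t.
With ψ(0) = 0 this makes ψ injective on all of ℤ_{23}, hence bijective (finite equal-size domain and codomain). In particular ψ is bijective.
Since ψ is bijective, we find the preimage of 18. The inverse of x ↦ x^7 on (ℤ_{23})^× is x ↦ x^19, because 7·19 = 133 = 6·22 + 1 ≡ 1 (mod 22) and x^{22} = 1 for x ≠ 0 (Fermat). So ψ⁻¹(18) = 18^19 mod 23.
Repeated squaring mod 23: 18^1 ≡ 18, 18^2 ≡ 18² = 324 ≡ 2, 18^4 ≡ 2² = 4, 18^8 ≡ 4² = 16, 18^16 ≡ 16² = 256 ≡ 3. Since 19 = 16 + 2 + 1, 18^19 ≡ 3·2·18: 3·2 = 6, then 6·18 = 108 ≡ 16. So 18^19 ≡ 16 (mod 23).
Hence ψ⁻¹(18) = 16.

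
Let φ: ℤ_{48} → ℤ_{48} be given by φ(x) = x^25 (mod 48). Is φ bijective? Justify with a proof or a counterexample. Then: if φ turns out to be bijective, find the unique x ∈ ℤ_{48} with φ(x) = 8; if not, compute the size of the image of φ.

27

φ(0) = 0^25 = 0.
φ(6): Repeated squaring mod 48: 6^1 ≡ 6, 6^2 ≡ 6² = 36, 6^4 ≡ 36² = 1296 ≡ 0, 6^8 ≡ 0² = 0, 6^16 ≡ 0² = 0. Since 25 = 16 + 8 + 1, 6^25 ≡ 0·0·6: 0·0 = 0, then 0·6 = 0. So 6^25 ≡ 0 (mod 48).
So φ(0) = φ(6) = 0 while 0 ≠ 6, thus φ is not injective, hence not bijective.
Since φ is not bijective, we determine |image(φ)|. Computing x^25 mod 48 for each x (by repeated squaring, reducing mod 48 at every step), the values φ(0), φ(1), …, φ(47) are: 0, 1, 32, 3, 16, 5, 0, 7, 32, 9, 16, 11, 0, 13, 32, 15, 16, 17, 0, 19, 32, 21, 16, 23, 0, 25, 32, 27, 16, 29, 0, 31, 32, 33, 16, 35, 0, 37, 32, 39, 16, 41, 0, 43, 32, 45, 16, 47.
The distinct values are {0, 1, 3, 5, 7, 9, 11, 13, 15, 16, 17, 19, 21, 23, 25, 27, 29, 31, 32, 33, 35, 37, 39, 41, 43, 45, 47}; there are 27 of them.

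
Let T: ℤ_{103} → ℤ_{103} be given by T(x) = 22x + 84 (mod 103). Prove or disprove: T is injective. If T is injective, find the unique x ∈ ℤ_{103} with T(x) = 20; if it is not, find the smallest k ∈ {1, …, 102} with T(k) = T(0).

72

By definition, T is injective when T(x_1) = T(x_2) forces x_1 = x_2.
If T(x_1) = T(x_2), then 22x_1 ≡ 22x_2 (mod 103). Because gcd(22, 103) = 1, we may cancel 22 to get x_1 ≡ x_2 (mod 103).
Thus T is injective.
We now compute 22⁻¹ mod 103 explicitly. Euclid's algorithm: 103 = 4·22 + 15, 22 = 1·15 + 7, 15 = 2·7 + 1; back-substituting gives 1 = 89·22 − 19·103, so 22⁻¹ ≡ 89 (mod 103).
Since T is injective, we find T⁻¹(20): we need 22x ≡ 20 − 84 ≡ 39 (mod 103). Using 22⁻¹ = 89: x ≡ 89·39 = 3471 = 33·103 + 72, so x = 72.
Check: T(72) = 22·72 + 84 = 1668 = 16·103 + 20 ≡ 20 (mod 103).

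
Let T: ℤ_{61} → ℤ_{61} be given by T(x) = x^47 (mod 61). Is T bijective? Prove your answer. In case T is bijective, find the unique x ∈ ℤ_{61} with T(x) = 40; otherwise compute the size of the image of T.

29

Since 61 is prime, the nonzero elements of ℤ_{61} form a cyclic group of order 60.
As gcd(47, 60) = 1, raising to the 47th power is a bijection on this group: if u^47 ≡ v^47 then (uv^{−1})^47 = 1, and the only element of order dividing gcd(47, 60) = 1 is 1, so u = v.
With T(0) = 0 this makes T injective on all of ℤ_{61}, hence bijective (finite equal-size domain and codomain). In particular T is bijective.
Since T is bijective, we find the preimage of 40. The inverse of x ↦ x^47 on (ℤ_{61})^× is x ↦ x^23, because 47·23 = 1081 = 18·60 + 1 ≡ 1 (mod 60) and x^{60} = 1 for x ≠ 0 (Fermat). So T⁻¹(40) = 40^23 mod 61.
Repeated squaring mod 61: 40^1 ≡ 40, 40^2 ≡ 40² = 1600 ≡ 14, 40^4 ≡ 14² = 196 ≡ 13, 40^8 ≡ 13² = 169 ≡ 47, 40^16 ≡ 47² = 2209 ≡ 13. Since 23 = 16 + 4 + 2 + 1, 40^23 ≡ 13·13·14·40: 13·13 = 169 ≡ 47, then 47·14 = 658 ≡ 48, then 48·40 = 1920 ≡ 29. So 40^23 ≡ 29 (mod 61).
Hence T⁻¹(40) = 29.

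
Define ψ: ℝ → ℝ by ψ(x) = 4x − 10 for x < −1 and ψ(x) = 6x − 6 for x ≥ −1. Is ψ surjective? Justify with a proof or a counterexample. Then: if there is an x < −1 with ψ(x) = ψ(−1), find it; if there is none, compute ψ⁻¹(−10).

-2/3

Both pieces are strictly increasing (slopes 4 and 6), so each is injective on its own interval.
The left piece maps (−∞, −1) onto (−∞, −14); the right piece maps [−1, ∞) onto [−12, ∞).
The union (−∞, −14) ∪ [−12, ∞) omits the interval between −14 and −12; in particular −14 has no preimage. So ψ is not surjective.
Because the two images are disjoint, no x < −1 has ψ(x) = ψ(−1), so we compute ψ⁻¹(−10): −10 lies in [−12, ∞), so solve 6x − 6 = −10: x = (−10 + 6)/6 = −2/3.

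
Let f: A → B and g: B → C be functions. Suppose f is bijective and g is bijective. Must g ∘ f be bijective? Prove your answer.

bijective

Injectivity: if g(f(s)) = g(f(t)) then f(s) = f(t) (g injective) so s = t (f injective).
Surjectivity: for c ∈ C pick b with g(b) = c, then a with f(a) = b; then (g ∘ f)(a) = c.
Therefore g ∘ f is bijective.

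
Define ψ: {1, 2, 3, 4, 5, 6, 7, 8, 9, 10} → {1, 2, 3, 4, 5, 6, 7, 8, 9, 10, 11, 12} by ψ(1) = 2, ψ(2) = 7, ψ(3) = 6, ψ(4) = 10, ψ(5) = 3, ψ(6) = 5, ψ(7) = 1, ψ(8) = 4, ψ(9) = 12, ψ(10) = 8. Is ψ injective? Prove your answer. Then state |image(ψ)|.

The values ψ(1), …, ψ(10) are 2, 7, 6, 10, 3, 5, 1, 4, 12, 8 — all distinct.
So ψ(a) = ψ(b) only when a = b, and ψ is injective.
The image of ψ is {1, 2, 3, 4, 5, 6, 7, 8, 10, 12}, which has 10 elements.

10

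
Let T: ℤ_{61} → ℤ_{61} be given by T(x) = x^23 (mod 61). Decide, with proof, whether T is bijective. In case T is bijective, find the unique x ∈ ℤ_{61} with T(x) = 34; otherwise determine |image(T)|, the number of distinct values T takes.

Since 61 is prime, the nonzero elements of ℤ_{61} form a cyclic group of order 60.
As gcd(23, 60) = 1, raising to the 23rd power is a bijection on this group: if a^23 ≡ b^23 then (ab^{−1})^23 = 1, and the only element of order dividing gcd(23, 60) = 1 is 1, so a = b.
With T(0) = 0 this makes T injective on all of ℤ_{61}, hence bijective (finite equal-size domain and codomain). In particular T is bijective.
Since T is bijective, we find the preimage of 34. The inverse of x ↦ x^23 on (ℤ_{61})^× is x ↦ x^47, because 23·47 = 1081 = 18·60 + 1 ≡ 1 (mod 60) and x^{60} = 1 for x ≠ 0 (Fermat). So T⁻¹(34) = 34^47 mod 61.
Repeated squaring mod 61: 34^1 ≡ 34, 34^2 ≡ 34² = 1156 ≡ 58, 34^4 ≡ 58² = 3364 ≡ 9, 34^8 ≡ 9² = 81 ≡ 20, 34^16 ≡ 20² = 400 ≡ 34, 34^32 ≡ 34² = 1156 ≡ 58. Since 47 = 32 + 8 + 4 + 2 + 1, 34^47 ≡ 58·20·9·58·34: 58·20 = 1160 ≡ 1, then 1·9 = 9, then 9·58 = 522 ≡ 34, then 34·34 = 1156 ≡ 58. So 34^47 ≡ 58 (mod 61).
Hence T⁻¹(34) = 58.

58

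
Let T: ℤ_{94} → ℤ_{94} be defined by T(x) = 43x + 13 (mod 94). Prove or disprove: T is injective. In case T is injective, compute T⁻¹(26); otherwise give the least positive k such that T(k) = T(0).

Recall: injectivity means: for all u, v in the domain, T(u) = T(v) implies u = v.
If T(u) = T(v), then 43u ≡ 43v (mod 94). Because gcd(43, 94) = 1, we may cancel 43 to get u ≡ v (mod 94).
Hence T is injective.
We now compute 43⁻¹ mod 94 explicitly. Euclid's algorithm: 94 = 2·43 + 8, 43 = 5·8 + 3, 8 = 2·3 + 2, 3 = 1·2 + 1; back-substituting gives 1 = 35·43 − 16·94, so 43⁻¹ ≡ 35 (mod 94).
Since T is injective, we find T⁻¹(26): we need 43x ≡ 26 − 13 ≡ 13 (mod 94). Using 43⁻¹ = 35: x ≡ 35·13 = 455 = 4·94 + 79, so x = 79.
Check: T(79) = 43·79 + 13 = 3410 = 36·94 + 26 ≡ 26 (mod 94).

79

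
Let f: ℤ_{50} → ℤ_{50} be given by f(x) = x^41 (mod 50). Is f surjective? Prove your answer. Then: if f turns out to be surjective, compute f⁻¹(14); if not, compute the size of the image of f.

42

f(0) = 0^41 = 0.
f(10): Repeated squaring mod 50: 10^1 ≡ 10, 10^2 ≡ 10² = 100 ≡ 0, 10^4 ≡ 0² = 0, 10^8 ≡ 0² = 0, 10^16 ≡ 0² = 0, 10^32 ≡ 0² = 0. Since 41 = 32 + 8 + 1, 10^41 ≡ 0·0·10: 0·0 = 0, then 0·10 = 0. So 10^41 ≡ 0 (mod 50).
So f(0) = f(10) = 0 while 0 ≠ 10, thus f is not injective.
A non-injective map from the 50-element set ℤ_{50} to itself takes at most 49 distinct values, so it cannot be surjective. Therefore f is not surjective.
Since f is not surjective, we determine |image(f)|. Computing x^41 mod 50 for each x (by repeated squaring, reducing mod 50 at every step), the values f(0), f(1), …, f(49) are: 0, 1, 2, 3, 4, 25, 6, 7, 8, 9, 0, 11, 12, 13, 14, 25, 16, 17, 18, 19, 0, 21, 22, 23, 24, 25, 26, 27, 28, 29, 0, 31, 32, 33, 34, 25, 36, 37, 38, 39, 0, 41, 42, 43, 44, 25, 46, 47, 48, 49.
The distinct values are {0, 1, 2, 3, 4, 6, 7, 8, 9, 11, 12, 13, 14, 16, 17, 18, 19, 21, 22, 23, 24, 25, 26, 27, 28, 29, 31, 32, 33, 34, 36, 37, 38, 39, 41, 42, 43, 44, 46, 47, 48, 49}; there are 42 of them.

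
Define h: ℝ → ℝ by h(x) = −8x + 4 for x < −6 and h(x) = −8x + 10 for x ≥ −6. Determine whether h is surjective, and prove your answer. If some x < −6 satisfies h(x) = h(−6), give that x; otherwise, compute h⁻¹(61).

-27/4

Both pieces are strictly decreasing (slopes −8 and −8), so each is injective on its own interval.
The left piece maps (−∞, −6) onto (52, ∞); the right piece maps [−6, ∞) onto (−∞, 58].
The union (52, ∞) ∪ (−∞, 58] covers ℝ, so h is surjective.
For the follow-up: the images overlap, so an x < −6 with h(x) = h(−6) exists. h(−6) = 58; solving −8x + 4 = 58 for x < −6 gives x = (58 − 4)/(−8) = −27/4.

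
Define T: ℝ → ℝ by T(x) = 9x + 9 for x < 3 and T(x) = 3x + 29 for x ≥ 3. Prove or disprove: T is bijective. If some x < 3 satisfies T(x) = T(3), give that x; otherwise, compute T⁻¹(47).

6

Both pieces are strictly increasing (slopes 9 and 3), so each is injective on its own interval.
The left piece maps (−∞, 3) onto (−∞, 36); the right piece maps [3, ∞) onto [38, ∞).
The images leave a gap (36 has no preimage), so T is not surjective, hence not bijective.
Because the two images are disjoint, no x < 3 has T(x) = T(3), so we compute T⁻¹(47): 47 lies in [38, ∞), so solve 3x + 29 = 47: x = (47 − 29)/3 = 6.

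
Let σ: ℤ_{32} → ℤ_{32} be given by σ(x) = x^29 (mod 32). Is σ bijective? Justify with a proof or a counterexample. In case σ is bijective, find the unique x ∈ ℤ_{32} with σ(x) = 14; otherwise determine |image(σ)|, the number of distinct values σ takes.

17

σ(0) = 0^29 = 0.
σ(2): Repeated squaring mod 32: 2^1 ≡ 2, 2^2 ≡ 2² = 4, 2^4 ≡ 4² = 16, 2^8 ≡ 16² = 256 ≡ 0, 2^16 ≡ 0² = 0. Since 29 = 16 + 8 + 4 + 1, 2^29 ≡ 0·0·16·2: 0·0 = 0, then 0·16 = 0, then 0·2 = 0. So 2^29 ≡ 0 (mod 32).
So σ(0) = σ(2) = 0 while 0 ≠ 2, hence σ is not injective, hence not bijective.
Since σ is not bijective, we determine |image(σ)|. Computing x^29 mod 32 for each x (by repeated squaring, reducing mod 32 at every step), the values σ(0), σ(1), …, σ(31) are: 0, 1, 0, 19, 0, 21, 0, 7, 0, 9, 0, 27, 0, 29, 0, 15, 0, 17, 0, 3, 0, 5, 0, 23, 0, 25, 0, 11, 0, 13, 0, 31.
The distinct values are {0, 1, 3, 5, 7, 9, 11, 13, 15, 17, 19, 21, 23, 25, 27, 29, 31}; there are 17 of them.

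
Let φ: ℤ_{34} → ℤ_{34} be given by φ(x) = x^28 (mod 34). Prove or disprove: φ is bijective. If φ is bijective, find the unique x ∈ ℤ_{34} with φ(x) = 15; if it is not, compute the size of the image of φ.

10

φ(3): Repeated squaring mod 34: 3^1 ≡ 3, 3^2 ≡ 3² = 9, 3^4 ≡ 9² = 81 ≡ 13, 3^8 ≡ 13² = 169 ≡ 33, 3^16 ≡ 33² = 1089 ≡ 1. Since 28 = 16 + 8 + 4, 3^28 ≡ 1·33·13: 1·33 = 33, then 33·13 = 429 ≡ 21. So 3^28 ≡ 21 (mod 34).
φ(5): Repeated squaring mod 34: 5^1 ≡ 5, 5^2 ≡ 5² = 25, 5^4 ≡ 25² = 625 ≡ 13, 5^8 ≡ 13² = 169 ≡ 33, 5^16 ≡ 33² = 1089 ≡ 1. Since 28 = 16 + 8 + 4, 5^28 ≡ 1·33·13: 1·33 = 33, then 33·13 = 429 ≡ 21. So 5^28 ≡ 21 (mod 34).
So φ(3) = φ(5) = 21 while 3 ≠ 5, thus φ is not injective, hence not bijective.
Since φ is not bijective, we determine |image(φ)|. Computing x^28 mod 34 for each x (by repeated squaring, reducing mod 34 at every step), the values φ(0), φ(1), …, φ(33) are: 0, 1, 16, 21, 18, 21, 30, 13, 16, 33, 30, 13, 4, 1, 4, 33, 18, 17, 18, 33, 4, 1, 4, 13, 30, 33, 16, 13, 30, 21, 18, 21, 16, 1.
The distinct values are {0, 1, 4, 13, 16, 17, 18, 21, 30, 33}; there are 10 of them.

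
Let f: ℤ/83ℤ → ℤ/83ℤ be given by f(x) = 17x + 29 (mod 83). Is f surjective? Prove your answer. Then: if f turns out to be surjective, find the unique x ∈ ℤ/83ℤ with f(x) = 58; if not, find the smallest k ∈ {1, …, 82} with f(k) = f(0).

31

By definition, f is surjective if every y in the codomain equals f(x) for some x in the domain.
Since gcd(17, 83) = 1, 17 is invertible modulo 83. Euclid's algorithm: 83 = 4·17 + 15, 17 = 1·15 + 2, 15 = 7·2 + 1; back-substituting gives 1 = 44·17 − 9·83, so 17⁻¹ ≡ 44 (mod 83).
Then y ↦ 44(y − 29) is a two-sided inverse to f, so every y ∈ ℤ/83ℤ has a preimage.
Thus f is surjective.
Since f is surjective, we find f⁻¹(58): we need 17x ≡ 58 − 29 ≡ 29 (mod 83). Using 17⁻¹ = 44: x ≡ 44·29 = 1276 = 15·83 + 31, so x = 31.
Check: f(31) = 17·31 + 29 = 556 = 6·83 + 58 ≡ 58 (mod 83).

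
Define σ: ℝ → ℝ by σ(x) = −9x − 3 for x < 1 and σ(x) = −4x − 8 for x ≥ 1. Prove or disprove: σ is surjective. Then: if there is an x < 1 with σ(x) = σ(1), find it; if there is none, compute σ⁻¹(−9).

Both pieces are strictly decreasing (slopes −9 and −4), so each is injective on its own interval.
The left piece maps (−∞, 1) onto (−12, ∞); the right piece maps [1, ∞) onto (−∞, −12].
These images together cover ℝ, so σ is surjective.
Because the two images are disjoint, no x < 1 has σ(x) = σ(1), so we compute σ⁻¹(−9): −9 lies in (−12, ∞), so solve −9x − 3 = −9: x = (−9 + 3)/(−9) = 2/3.

2/3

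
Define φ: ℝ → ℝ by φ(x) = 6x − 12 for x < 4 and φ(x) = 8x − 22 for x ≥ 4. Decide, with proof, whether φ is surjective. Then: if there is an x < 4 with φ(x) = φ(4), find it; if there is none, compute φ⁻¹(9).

Both pieces are strictly increasing (slopes 6 and 8), so each is injective on its own interval.
The left piece maps (−∞, 4) onto (−∞, 12); the right piece maps [4, ∞) onto [10, ∞).
The union (−∞, 12) ∪ [10, ∞) covers ℝ, so φ is surjective.
For the follow-up: the images overlap, so an x < 4 with φ(x) = φ(4) exists. φ(4) = 10; solving 6x − 12 = 10 for x < 4 gives x = (10 + 12)/6 = 11/3.

11/3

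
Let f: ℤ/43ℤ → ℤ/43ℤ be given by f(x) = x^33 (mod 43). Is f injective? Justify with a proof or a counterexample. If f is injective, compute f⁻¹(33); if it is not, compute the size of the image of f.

15

f(1) = 1^33 = 1.
f(6): Repeated squaring mod 43: 6^1 ≡ 6, 6^2 ≡ 6² = 36, 6^4 ≡ 36² = 1296 ≡ 6, 6^8 ≡ 6² = 36, 6^16 ≡ 36² = 1296 ≡ 6, 6^32 ≡ 6² = 36. Since 33 = 32 + 1, 6^33 ≡ 36·6: 36·6 = 216 ≡ 1. So 6^33 ≡ 1 (mod 43).
So f(1) = f(6) = 1 while 1 ≠ 6, so f is not injective.
Since f is not injective, we determine |image(f)|. Computing x^33 mod 43 for each x (by repeated squaring, reducing mod 43 at every step), the values f(0), f(1), …, f(42) are: 0, 1, 32, 39, 35, 2, 1, 42, 2, 16, 21, 16, 32, 41, 11, 35, 21, 21, 39, 8, 27, 4, 39, 16, 35, 4, 22, 22, 8, 32, 2, 11, 27, 22, 27, 41, 1, 42, 41, 8, 4, 11, 42.
The distinct values are {0, 1, 2, 4, 8, 11, 16, 21, 22, 27, 32, 35, 39, 41, 42}; there are 15 of them.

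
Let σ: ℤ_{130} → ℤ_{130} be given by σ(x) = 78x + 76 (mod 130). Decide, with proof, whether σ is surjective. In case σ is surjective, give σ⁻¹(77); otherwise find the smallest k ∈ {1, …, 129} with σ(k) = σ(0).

5

Since gcd(78, 130) = 26, we have 78x ≡ 0 (mod 26) for all x, so σ(x) ≡ 24 (mod 26).
But 0 ≢ 24 (mod 26), so 0 ∈ ℤ_{130} has no preimage. Thus σ is not surjective.
Since σ is not surjective, we find the least positive k with σ(k) = σ(0): this means 78k ≡ 0 (mod 130), i.e. 130 ∣ 78k. Since gcd(78, 130) = 26, dividing through by 26 this holds exactly when 5 ∣ 3k, and as gcd(3, 5) = 1, exactly when 5 ∣ k.
The smallest positive such k is 5.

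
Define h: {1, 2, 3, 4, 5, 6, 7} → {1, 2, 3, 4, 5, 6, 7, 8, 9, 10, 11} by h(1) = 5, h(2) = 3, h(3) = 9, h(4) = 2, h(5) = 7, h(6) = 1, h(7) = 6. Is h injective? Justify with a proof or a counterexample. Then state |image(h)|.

The values h(1), …, h(7) are 5, 3, 9, 2, 7, 1, 6 — all distinct.
So h(a) = h(b) only when a = b, and h is injective.
The image of h is {1, 2, 3, 5, 6, 7, 9}, which has 7 elements.

7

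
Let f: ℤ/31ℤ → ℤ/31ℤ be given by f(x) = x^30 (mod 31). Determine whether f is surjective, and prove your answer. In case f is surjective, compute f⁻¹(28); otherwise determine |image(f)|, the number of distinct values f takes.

f(1) = 1^30 = 1.
f(2): Repeated squaring mod 31: 2^1 ≡ 2, 2^2 ≡ 2² = 4, 2^4 ≡ 4² = 16, 2^8 ≡ 16² = 256 ≡ 8, 2^16 ≡ 8² = 64 ≡ 2. Since 30 = 16 + 8 + 4 + 2, 2^30 ≡ 2·8·16·4: 2·8 = 16, then 16·16 = 256 ≡ 8, then 8·4 = 32 ≡ 1. So 2^30 ≡ 1 (mod 31).
So f(1) = f(2) = 1 while 1 ≠ 2, thus f is not injective.
A non-injective map from the 31-element set ℤ/31ℤ to itself takes at most 30 distinct values, so it cannot be surjective. Hence f is not surjective.
Since f is not surjective, we determine |image(f)|. Computing x^30 mod 31 for each x (by repeated squaring, reducing mod 31 at every step), the values f(0), f(1), …, f(30) are: 0, 1, 1, 1, 1, 1, 1, 1, 1, 1, 1, 1, 1, 1, 1, 1, 1, 1, 1, 1, 1, 1, 1, 1, 1, 1, 1, 1, 1, 1, 1.
The distinct values are {0, 1}; there are 2 of them.

2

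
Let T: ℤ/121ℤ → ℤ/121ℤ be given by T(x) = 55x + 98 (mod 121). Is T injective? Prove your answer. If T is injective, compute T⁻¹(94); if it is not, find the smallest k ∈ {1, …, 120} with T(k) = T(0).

We have gcd(55, 121) = 11 > 1. Taking x_1 = 0 and x_2 = 11: T(0) = 98 and T(11) = 55·11 + 98 = 703 ≡ 98 (mod 121).
So T(0) = T(11) while 0 ≠ 11, so T is not injective.
Since T is not injective, we find the least positive k with T(k) = T(0): this means 55k ≡ 0 (mod 121), i.e. 121 ∣ 55k. Since gcd(55, 121) = 11, dividing through by 11 this holds exactly when 11 ∣ 5k, and as gcd(5, 11) = 1, exactly when 11 ∣ k.
The smallest positive such k is 11.

11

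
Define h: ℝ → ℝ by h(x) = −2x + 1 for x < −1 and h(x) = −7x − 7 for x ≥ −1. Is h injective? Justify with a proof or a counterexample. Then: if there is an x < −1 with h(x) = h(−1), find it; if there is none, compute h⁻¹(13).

-6

Both pieces are strictly decreasing (slopes −2 and −7), so each is injective on its own interval.
The left piece maps (−∞, −1) onto (3, ∞); the right piece maps [−1, ∞) onto (−∞, 0].
These images are disjoint, so no value is attained by both pieces. Therefore h is injective.
Because the two images are disjoint, no x < −1 has h(x) = h(−1), so we compute h⁻¹(13): 13 lies in (3, ∞), so solve −2x + 1 = 13: x = (13 − 1)/(−2) = −6.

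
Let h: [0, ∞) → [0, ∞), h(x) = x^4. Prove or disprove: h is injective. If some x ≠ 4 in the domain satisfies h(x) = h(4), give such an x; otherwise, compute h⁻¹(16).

2

On [0, ∞), x ↦ x^4 is strictly increasing, so h(x_1) = h(x_2) forces x_1 = x_2. Hence h is injective.
Since x ↦ x^4 is strictly increasing on [0, ∞), it is injective there, so no x ≠ 4 in the domain has h(x) = h(4). We therefore compute h⁻¹(16) = 16^{1/4} = 2 (indeed 2^4 = 16).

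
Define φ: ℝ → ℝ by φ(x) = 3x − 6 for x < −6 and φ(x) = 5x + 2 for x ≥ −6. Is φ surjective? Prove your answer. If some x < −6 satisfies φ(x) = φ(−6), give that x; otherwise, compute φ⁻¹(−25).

-22/3

Both pieces are strictly increasing (slopes 3 and 5), so each is injective on its own interval.
The left piece maps (−∞, −6) onto (−∞, −24); the right piece maps [−6, ∞) onto [−28, ∞).
The union (−∞, −24) ∪ [−28, ∞) covers ℝ, so φ is surjective.
For the follow-up: the images overlap, so an x < −6 with φ(x) = φ(−6) exists. φ(−6) = −28; solving 3x − 6 = −28 for x < −6 gives x = (−28 + 6)/3 = −22/3.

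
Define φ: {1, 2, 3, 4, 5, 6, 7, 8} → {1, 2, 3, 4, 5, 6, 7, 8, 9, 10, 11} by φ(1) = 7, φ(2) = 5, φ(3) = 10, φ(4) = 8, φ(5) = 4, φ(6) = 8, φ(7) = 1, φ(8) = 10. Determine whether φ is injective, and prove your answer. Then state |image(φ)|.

φ(4) = 8 = φ(6) with 4 ≠ 6, so φ is not injective.
The image of φ is {1, 4, 5, 7, 8, 10}, which has 6 elements.

6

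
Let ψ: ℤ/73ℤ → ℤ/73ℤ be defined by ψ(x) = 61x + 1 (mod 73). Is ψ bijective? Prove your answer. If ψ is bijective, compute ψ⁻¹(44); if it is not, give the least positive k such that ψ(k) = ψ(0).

Suppose ψ(s) = ψ(t) in ℤ/73ℤ. Then 61s + 1 ≡ 61t + 1 (mod 73), therefore 61(s − t) ≡ 0 (mod 73).
Since gcd(61, 73) = 1, 61 is invertible modulo 73, thus s − t ≡ 0 (mod 73), i.e. s = t.
We now compute 61⁻¹ mod 73 explicitly. Euclid's algorithm: 73 = 1·61 + 12, 61 = 5·12 + 1; back-substituting gives 1 = 6·61 − 5·73, so 61⁻¹ ≡ 6 (mod 73).
For any y ∈ ℤ/73ℤ, x = 6(y − 1) mod 73 satisfies ψ(x) = 61·6(y − 1) + 1 ≡ y (since 61·6 ≡ 1 mod 73). So every y has a preimage.
Therefore ψ is bijective.
Since ψ is bijective, we find ψ⁻¹(44): we need 61x ≡ 44 − 1 ≡ 43 (mod 73). Using 61⁻¹ = 6: x ≡ 6·43 = 258 = 3·73 + 39, so x = 39.
Check: ψ(39) = 61·39 + 1 = 2380 = 32·73 + 44 ≡ 44 (mod 73).

39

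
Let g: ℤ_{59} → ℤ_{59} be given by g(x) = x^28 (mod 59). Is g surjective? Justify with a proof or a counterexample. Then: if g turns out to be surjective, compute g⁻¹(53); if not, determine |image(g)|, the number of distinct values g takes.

g(29): Repeated squaring mod 59: 29^1 ≡ 29, 29^2 ≡ 29² = 841 ≡ 15, 29^4 ≡ 15² = 225 ≡ 48, 29^8 ≡ 48² = 2304 ≡ 3, 29^16 ≡ 3² = 9. Since 28 = 16 + 8 + 4, 29^28 ≡ 9·3·48: 9·3 = 27, then 27·48 = 1296 ≡ 57. So 29^28 ≡ 57 (mod 59).
g(30): Repeated squaring mod 59: 30^1 ≡ 30, 30^2 ≡ 30² = 900 ≡ 15, 30^4 ≡ 15² = 225 ≡ 48, 30^8 ≡ 48² = 2304 ≡ 3, 30^16 ≡ 3² = 9. Since 28 = 16 + 8 + 4, 30^28 ≡ 9·3·48: 9·3 = 27, then 27·48 = 1296 ≡ 57. So 30^28 ≡ 57 (mod 59).
So g(29) = g(30) = 57 while 29 ≠ 30, so g is not injective.
A non-injective map from the 59-element set ℤ_{59} to itself takes at most 58 distinct values, so it cannot be surjective. Hence g is not surjective.
Since g is not surjective, we determine |image(g)|. Computing x^28 mod 59 for each x (by repeated squaring, reducing mod 59 at every step), the values g(0), g(1), …, g(58) are: 0, 1, 29, 20, 15, 12, 49, 17, 22, 46, 53, 16, 5, 9, 21, 4, 48, 7, 36, 28, 3, 45, 51, 41, 27, 26, 25, 35, 19, 57, 57, 19, 35, 25, 26, 27, 41, 51, 45, 3, 28, 36, 7, 48, 4, 21, 9, 5, 16, 53, 46, 22, 17, 49, 12, 15, 20, 29, 1.
The distinct values are {0, 1, 3, 4, 5, 7, 9, 12, 15, 16, 17, 19, 20, 21, 22, 25, 26, 27, 28, 29, 35, 36, 41, 45, 46, 48, 49, 51, 53, 57}; there are 30 of them.

30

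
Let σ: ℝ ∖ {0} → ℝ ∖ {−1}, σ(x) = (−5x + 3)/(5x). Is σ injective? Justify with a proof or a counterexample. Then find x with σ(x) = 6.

3/35

Suppose σ(x_1) = σ(x_2). Cross-multiplying: (−5x_1 + 3)(5x_2) = (−5x_2 + 3)(5x_1).
Expanding both sides and cancelling the symmetric terms leaves −15·(x_1 − x_2) = 0. Since −15 ≠ 0, x_1 = x_2. So σ is injective.
Solving σ(x) = 6: cross-multiplying gives −5x + 3 = 6(5x), which rearranges to −35x = −3, so x = 3/35.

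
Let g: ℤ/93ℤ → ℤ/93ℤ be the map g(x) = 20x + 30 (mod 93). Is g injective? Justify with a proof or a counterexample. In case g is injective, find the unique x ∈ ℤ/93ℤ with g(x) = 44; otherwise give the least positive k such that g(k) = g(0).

Suppose g(x_1) = g(x_2) in ℤ/93ℤ. Then 20x_1 + 30 ≡ 20x_2 + 30 (mod 93), therefore 20(x_1 − x_2) ≡ 0 (mod 93).
Since gcd(20, 93) = 1, 20 is invertible modulo 93, so x_1 − x_2 ≡ 0 (mod 93), i.e. x_1 = x_2.
Thus g is injective.
We now compute 20⁻¹ mod 93 explicitly. Euclid's algorithm: 93 = 4·20 + 13, 20 = 1·13 + 7, 13 = 1·7 + 6, 7 = 1·6 + 1; back-substituting gives 1 = 14·20 − 3·93, so 20⁻¹ ≡ 14 (mod 93).
Since g is injective, we find g⁻¹(44): we need 20x ≡ 44 − 30 ≡ 14 (mod 93). Using 20⁻¹ = 14: x ≡ 14·14 = 196 = 2·93 + 10, so x = 10.
Check: g(10) = 20·10 + 30 = 230 = 2·93 + 44 ≡ 44 (mod 93).

10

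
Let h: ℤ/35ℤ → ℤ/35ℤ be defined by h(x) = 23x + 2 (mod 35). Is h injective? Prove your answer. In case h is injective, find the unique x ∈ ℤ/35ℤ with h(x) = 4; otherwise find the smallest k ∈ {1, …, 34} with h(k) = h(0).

If h(a) = h(b), then 23a ≡ 23b (mod 35). Because gcd(23, 35) = 1, we may cancel 23 to get a ≡ b (mod 35).
Therefore h is injective.
We now compute 23⁻¹ mod 35 explicitly. Euclid's algorithm: 35 = 1·23 + 12, 23 = 1·12 + 11, 12 = 1·11 + 1; back-substituting gives 1 = 32·23 − 21·35, so 23⁻¹ ≡ 32 (mod 35).
Since h is injective, we find h⁻¹(4): we need 23x ≡ 4 − 2 ≡ 2 (mod 35). Using 23⁻¹ = 32: x ≡ 32·2 = 64 = 1·35 + 29, so x = 29.
Check: h(29) = 23·29 + 2 = 669 = 19·35 + 4 ≡ 4 (mod 35).

29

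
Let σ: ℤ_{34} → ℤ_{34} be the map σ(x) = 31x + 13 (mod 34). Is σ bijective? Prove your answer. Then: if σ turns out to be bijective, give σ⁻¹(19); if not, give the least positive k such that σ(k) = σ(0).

32

Recall: σ is injective when σ(x_1) = σ(x_2) forces x_1 = x_2.
If σ(x_1) = σ(x_2), then 31x_1 ≡ 31x_2 (mod 34). Because gcd(31, 34) = 1, we may cancel 31 to get x_1 ≡ x_2 (mod 34).
We now compute 31⁻¹ mod 34 explicitly. Euclid's algorithm: 34 = 1·31 + 3, 31 = 10·3 + 1; back-substituting gives 1 = 11·31 − 10·34, so 31⁻¹ ≡ 11 (mod 34).
Then y ↦ 11(y − 13) is a two-sided inverse to σ, so every y ∈ ℤ_{34} has a preimage.
Thus σ is bijective.
Since σ is bijective, we compute σ⁻¹(19): solve 31x + 13 ≡ 19 (mod 34), i.e. 31x ≡ 6 (mod 34).
Multiplying by 31⁻¹ = 11 gives x ≡ 11·6 = 66 = 1·34 + 32 ≡ 32 (mod 34).
Check: σ(32) = 31·32 + 13 = 1005 = 29·34 + 19 ≡ 19 (mod 34).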